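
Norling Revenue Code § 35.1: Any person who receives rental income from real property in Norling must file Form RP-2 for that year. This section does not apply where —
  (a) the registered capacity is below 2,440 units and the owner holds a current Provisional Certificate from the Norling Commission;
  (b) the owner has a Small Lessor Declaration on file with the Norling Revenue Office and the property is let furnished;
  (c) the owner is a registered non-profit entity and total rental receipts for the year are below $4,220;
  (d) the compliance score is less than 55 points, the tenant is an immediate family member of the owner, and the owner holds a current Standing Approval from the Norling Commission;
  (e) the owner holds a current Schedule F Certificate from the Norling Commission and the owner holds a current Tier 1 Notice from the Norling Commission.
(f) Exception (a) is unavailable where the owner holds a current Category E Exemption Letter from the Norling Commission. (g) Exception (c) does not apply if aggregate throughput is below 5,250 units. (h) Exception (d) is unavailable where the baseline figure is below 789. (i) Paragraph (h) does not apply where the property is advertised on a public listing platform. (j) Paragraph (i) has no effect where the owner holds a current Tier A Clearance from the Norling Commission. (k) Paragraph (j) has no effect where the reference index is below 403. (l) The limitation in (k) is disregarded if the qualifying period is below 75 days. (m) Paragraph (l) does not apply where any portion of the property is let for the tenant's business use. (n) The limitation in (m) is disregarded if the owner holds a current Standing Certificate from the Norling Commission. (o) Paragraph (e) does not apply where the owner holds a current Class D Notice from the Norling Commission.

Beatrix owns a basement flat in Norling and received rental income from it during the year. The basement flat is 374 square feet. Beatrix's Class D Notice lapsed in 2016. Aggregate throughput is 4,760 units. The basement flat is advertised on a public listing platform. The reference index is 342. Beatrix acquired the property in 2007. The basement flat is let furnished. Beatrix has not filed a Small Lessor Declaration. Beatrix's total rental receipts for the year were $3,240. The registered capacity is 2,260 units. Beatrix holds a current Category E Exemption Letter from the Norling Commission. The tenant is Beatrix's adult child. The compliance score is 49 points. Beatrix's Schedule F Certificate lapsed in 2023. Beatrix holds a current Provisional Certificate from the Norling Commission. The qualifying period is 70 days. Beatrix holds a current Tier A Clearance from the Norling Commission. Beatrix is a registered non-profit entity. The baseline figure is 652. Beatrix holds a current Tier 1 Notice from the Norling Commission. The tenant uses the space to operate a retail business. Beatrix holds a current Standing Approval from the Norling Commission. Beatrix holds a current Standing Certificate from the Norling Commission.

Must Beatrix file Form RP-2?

Yes — Beatrix must file Form RP-2.

Exception (a)'s conditions are all satisfied: the registered capacity is 2,260 units, below the 2,440 units limit; a current Provisional Certificate is held. But applying paragraph (f): (f) is engaged — a current Category E Exemption Letter is held. (a) is therefore removed.
Exception (b) requires that the owner has a Small Lessor Declaration on file with the Norling Revenue Office; but no Small Lessor Declaration is on file, so (b) is unavailable.
Exception (c) is satisfied on its face — Beatrix is a registered non-profit; total rental receipts for the year are $3,240, below the $4,220 limit. Turning to paragraph (g): (g) operates against (c): aggregate throughput is 4,760 units, below the 5,250 units limit. So (c) is unavailable.
Exception (d): the compliance score is 49 points, less than the 55 points limit; the tenant is an immediate family member; a current Standing Approval is held — every condition holds. But applying paragraphs (h)–(n): (h) is triggered — the baseline figure is 652, below the 789 limit. (i) would limit (h) — the property is publicly advertised — but (j) sets (i) aside: (j) operates against (i): a current Tier A Clearance is held. (k) would limit (j) — the reference index is 342, below the 403 limit — but (l) sets (k) aside: (l) operates against (k): the qualifying period is 70 days, below the 75 days limit. (m) operates (the space is let for business use), but is overridden by (n): (n) operates against (m): a current Standing Certificate is held. Exception (d) does not apply.
Exception (e) does not apply: there is no Schedule F Certificate in force.
Every exception is unavailable, so the rule governs.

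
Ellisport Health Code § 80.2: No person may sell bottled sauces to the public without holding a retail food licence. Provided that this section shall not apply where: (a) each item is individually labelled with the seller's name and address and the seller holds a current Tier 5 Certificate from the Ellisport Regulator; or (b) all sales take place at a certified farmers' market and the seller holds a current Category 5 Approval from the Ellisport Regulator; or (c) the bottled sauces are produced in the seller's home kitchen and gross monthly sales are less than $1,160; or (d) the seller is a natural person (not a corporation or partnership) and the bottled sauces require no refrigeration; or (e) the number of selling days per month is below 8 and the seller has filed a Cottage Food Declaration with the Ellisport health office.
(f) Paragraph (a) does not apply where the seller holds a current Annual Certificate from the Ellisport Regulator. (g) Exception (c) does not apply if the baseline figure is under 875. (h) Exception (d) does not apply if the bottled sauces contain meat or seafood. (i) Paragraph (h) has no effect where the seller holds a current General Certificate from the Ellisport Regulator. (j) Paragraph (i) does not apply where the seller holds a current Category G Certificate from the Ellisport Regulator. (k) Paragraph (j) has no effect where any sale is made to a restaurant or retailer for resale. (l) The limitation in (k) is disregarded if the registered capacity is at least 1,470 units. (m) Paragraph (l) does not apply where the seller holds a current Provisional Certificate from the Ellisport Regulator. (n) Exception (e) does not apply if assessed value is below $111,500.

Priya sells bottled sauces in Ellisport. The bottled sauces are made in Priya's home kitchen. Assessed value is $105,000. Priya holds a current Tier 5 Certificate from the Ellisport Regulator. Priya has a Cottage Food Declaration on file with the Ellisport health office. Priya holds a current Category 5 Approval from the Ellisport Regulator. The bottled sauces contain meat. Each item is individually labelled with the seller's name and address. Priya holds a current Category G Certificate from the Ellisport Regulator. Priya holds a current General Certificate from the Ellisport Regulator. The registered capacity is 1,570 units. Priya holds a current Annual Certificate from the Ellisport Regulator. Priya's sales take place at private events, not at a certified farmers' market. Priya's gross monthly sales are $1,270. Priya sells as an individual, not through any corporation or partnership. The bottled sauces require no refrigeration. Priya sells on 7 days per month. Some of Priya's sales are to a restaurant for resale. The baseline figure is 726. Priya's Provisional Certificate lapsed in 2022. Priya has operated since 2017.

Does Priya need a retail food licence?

Yes — Priya must hold a retail food licence.

Exception (a): items are individually labelled; a current Tier 5 Certificate is held — every condition holds. But applying paragraph (f): (f) operates against (a): a current Annual Certificate is held. (a) is therefore removed.
Exception (b) fails — sales are at private events, not a certified farmers' market.
Exception (c) does not apply: gross monthly sales are $1,270, not less than $1,160.
Exception (d): the seller is a natural person; the bottled sauces are shelf-stable — every condition holds. However, paragraphs (h)–(m) must be considered: (h) operates against (d): the bottled sauces contain meat. (i) operates (a current General Certificate is held), but is itself disapplied by (j): (j) is engaged — a current Category G Certificate is held. (k) would limit (j) — some sales are to a restaurant for resale — but (l) sets (k) aside: (l) operates against (k): the registered capacity is 1,570 units, meeting the 1,470 units threshold. (m), which would lift (l), does not operate here — there is no Provisional Certificate in force. Exception (d) does not apply.
Exception (e) is satisfied on its face — the number of selling days per month is 7, below the 8 limit; a Cottage Food Declaration is on file. However, paragraph (n) must be considered: (n) operates against (e): assessed value is $105,000, below the $111,500 limit. (e) is therefore removed.
No exception displaces § 80.2.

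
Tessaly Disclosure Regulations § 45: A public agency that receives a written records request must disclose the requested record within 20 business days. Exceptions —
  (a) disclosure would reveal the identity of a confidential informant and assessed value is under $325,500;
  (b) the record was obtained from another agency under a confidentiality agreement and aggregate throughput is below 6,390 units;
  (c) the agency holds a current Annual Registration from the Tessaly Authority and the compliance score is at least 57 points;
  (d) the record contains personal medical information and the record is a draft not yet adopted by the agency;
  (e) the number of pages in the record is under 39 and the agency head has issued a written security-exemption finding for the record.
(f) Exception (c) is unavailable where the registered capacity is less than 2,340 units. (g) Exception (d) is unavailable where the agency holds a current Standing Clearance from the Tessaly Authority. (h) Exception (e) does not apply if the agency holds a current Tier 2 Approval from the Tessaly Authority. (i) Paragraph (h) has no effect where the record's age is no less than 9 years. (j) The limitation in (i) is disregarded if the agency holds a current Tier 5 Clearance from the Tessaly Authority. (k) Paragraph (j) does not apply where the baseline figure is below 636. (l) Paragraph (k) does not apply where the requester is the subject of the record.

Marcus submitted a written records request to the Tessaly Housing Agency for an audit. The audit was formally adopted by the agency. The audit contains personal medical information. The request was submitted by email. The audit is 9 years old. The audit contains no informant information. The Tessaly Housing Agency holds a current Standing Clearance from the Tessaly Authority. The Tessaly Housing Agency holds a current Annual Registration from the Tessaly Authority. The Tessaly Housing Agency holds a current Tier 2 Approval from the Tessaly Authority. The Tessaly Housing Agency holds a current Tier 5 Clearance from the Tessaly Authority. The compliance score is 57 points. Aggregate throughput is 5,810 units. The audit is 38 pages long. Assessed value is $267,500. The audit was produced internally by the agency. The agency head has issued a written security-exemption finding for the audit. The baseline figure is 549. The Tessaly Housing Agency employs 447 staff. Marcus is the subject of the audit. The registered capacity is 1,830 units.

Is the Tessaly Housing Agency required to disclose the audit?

Exception (a) requires that disclosure would reveal the identity of a confidential informant; but the audit contains no informant information, so (a) is unavailable.
Exception (b) fails — the audit was produced internally.
Exception (c): a current Annual Registration is held; the compliance score is 57 points, meeting the 57 points threshold — every condition holds. But: (f) is engaged — the registered capacity is 1,830 units, less than the 2,340 units limit. Exception (c) does not apply.
Exception (d) requires that the record is a draft not yet adopted by the agency; but the audit has been formally adopted, so (d) is unavailable.
All of (e)'s requirements are met (the number of pages in the record is 38, under the 39 limit; a written security-exemption finding has been issued). But applying paragraphs (h)–(l): (h) operates against (e): a current Tier 2 Approval is held. (i) applies (the record's age is 9 years, meeting the 9 years threshold), but yields to (j): (j) operates against (i): a current Tier 5 Clearance is held. (k) would limit (j) — the baseline figure is 549, below the 636 limit — but (l) sets (k) aside: (l) applies — Marcus is the subject of the audit. (e) is therefore removed.
No exception is made out. the Tessaly Housing Agency falls within the general rule.

Yes — the Tessaly Housing Agency must disclose the audit.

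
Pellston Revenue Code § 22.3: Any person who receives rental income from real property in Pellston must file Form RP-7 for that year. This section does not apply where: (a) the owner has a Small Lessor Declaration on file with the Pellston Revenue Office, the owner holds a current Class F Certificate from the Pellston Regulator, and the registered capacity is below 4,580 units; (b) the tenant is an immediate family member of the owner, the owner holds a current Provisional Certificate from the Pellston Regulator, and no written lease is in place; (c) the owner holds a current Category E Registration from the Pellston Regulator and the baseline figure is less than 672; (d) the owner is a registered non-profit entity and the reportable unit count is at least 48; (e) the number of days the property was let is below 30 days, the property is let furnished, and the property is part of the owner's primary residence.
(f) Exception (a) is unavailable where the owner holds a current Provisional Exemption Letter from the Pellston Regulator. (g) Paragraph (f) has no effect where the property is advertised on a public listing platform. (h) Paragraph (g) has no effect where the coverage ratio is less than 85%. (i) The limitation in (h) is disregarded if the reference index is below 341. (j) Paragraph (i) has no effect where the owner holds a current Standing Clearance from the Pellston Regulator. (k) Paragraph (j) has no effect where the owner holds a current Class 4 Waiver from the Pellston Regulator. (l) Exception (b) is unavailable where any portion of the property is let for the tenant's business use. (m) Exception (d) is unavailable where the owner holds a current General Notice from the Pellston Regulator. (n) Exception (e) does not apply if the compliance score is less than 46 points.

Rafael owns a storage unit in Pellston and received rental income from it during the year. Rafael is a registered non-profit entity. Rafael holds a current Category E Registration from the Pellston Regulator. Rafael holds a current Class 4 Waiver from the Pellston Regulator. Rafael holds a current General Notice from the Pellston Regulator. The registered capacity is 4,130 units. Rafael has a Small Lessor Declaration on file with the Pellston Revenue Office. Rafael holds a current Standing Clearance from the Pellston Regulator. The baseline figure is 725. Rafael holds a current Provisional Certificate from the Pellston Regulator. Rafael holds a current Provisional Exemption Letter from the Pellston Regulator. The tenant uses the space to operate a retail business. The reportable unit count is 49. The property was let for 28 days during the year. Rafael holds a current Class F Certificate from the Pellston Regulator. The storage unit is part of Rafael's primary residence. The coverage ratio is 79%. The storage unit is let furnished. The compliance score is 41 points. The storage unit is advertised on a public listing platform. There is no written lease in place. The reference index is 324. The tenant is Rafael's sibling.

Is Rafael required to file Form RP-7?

Exception (a): a Small Lessor Declaration is on file; a current Class F Certificate is held; the registered capacity is 4,130 units, below the 4,580 units limit — every condition holds. As to paragraphs (f)–(k): (f) would limit (a) — a current Provisional Exemption Letter is held — but (g) sets (f) aside: (g) operates against (f): the property is publicly advertised. (h) operates (the coverage ratio is 79%, less than the 85% limit), but yields to (i): (i) operates against (h): the reference index is 324, below the 341 limit. (j) applies (a current Standing Clearance is held), but is overridden by (k): (k) operates — a current Class 4 Waiver is held. Exception (a) stands.
Exception (b) is satisfied on its face — the tenant is an immediate family member; a current Provisional Certificate is held; there is no written lease. However, paragraph (l) must be considered: (l) operates against (b): the space is let for business use. So (b) is unavailable.
Exception (c) requires that the baseline figure is less than 672; but the baseline figure is 725, not less than 672, so (c) is unavailable.
All of (d)'s requirements are met (Rafael is a registered non-profit; the reportable unit count is 49, meeting the 48 threshold). But: (m) operates against (d): a current General Notice is held. (d) is therefore removed.
Exception (e) is satisfied on its face — the number of days the property was let is 28 days, below the 30 days limit; the property is let furnished; the storage unit is part of the primary residence. However, paragraph (n) must be considered: (n) operates against (e): the compliance score is 41 points, less than the 46 points limit. Exception (e) does not apply.

No — exception (a) applies; Rafael is not required to file Form RP-7.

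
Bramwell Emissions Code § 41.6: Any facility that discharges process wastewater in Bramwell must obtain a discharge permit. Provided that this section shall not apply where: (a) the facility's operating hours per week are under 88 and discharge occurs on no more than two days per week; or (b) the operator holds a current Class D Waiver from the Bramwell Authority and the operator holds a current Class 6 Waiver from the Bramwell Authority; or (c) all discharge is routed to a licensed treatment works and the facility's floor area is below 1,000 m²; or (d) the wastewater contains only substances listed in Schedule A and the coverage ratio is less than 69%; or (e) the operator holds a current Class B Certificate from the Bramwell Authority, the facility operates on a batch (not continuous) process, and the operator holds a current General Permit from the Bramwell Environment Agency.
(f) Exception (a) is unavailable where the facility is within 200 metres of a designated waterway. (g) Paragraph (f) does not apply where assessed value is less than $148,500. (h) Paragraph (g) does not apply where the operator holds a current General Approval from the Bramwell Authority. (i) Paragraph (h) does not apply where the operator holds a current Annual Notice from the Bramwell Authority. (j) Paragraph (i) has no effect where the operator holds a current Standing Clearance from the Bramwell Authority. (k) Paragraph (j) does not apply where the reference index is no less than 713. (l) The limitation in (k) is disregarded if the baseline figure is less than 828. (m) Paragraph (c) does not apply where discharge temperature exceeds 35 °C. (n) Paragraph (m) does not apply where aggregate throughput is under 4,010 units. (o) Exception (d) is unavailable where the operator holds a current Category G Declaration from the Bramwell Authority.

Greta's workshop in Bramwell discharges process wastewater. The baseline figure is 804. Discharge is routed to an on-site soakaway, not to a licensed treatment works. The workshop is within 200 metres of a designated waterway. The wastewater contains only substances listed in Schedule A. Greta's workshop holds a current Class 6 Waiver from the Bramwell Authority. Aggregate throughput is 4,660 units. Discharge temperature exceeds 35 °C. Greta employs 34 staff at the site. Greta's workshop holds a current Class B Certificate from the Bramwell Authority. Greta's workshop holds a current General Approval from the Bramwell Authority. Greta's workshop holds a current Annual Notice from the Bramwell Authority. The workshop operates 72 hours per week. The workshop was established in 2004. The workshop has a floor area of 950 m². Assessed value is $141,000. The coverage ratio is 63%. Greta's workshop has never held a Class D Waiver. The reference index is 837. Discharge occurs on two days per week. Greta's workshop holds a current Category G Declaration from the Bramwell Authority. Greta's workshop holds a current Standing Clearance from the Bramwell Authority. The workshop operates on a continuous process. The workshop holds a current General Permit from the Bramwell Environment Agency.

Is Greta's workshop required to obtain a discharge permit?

Exception (a): the facility's operating hours per week are 72, under the 88 limit; discharge occurs on no more than two days per week — every condition holds. However, paragraphs (f)–(l) must be considered: (f) operates against (a): the workshop is within 200 m of a designated waterway. (g) would limit (f) — assessed value is $141,000, less than the $148,500 limit — but (h) sets (g) aside: (h) operates against (g): a current General Approval is held. (i) would limit (h) — a current Annual Notice is held — but (j) sets (i) aside: (j) applies — a current Standing Clearance is held. (k) applies (the reference index is 837, meeting the 713 threshold), but is overridden by (l): (l) operates against (k): the baseline figure is 804, less than the 828 limit. Exception (a) does not apply.
Exception (b) fails — the Class D Waiver is not current.
Exception (c) fails — discharge is not routed to a licensed treatment works.
Exception (d)'s conditions are all satisfied: the wastewater is Schedule-A-only; the coverage ratio is 63%, less than the 69% limit. Turning to paragraph (o): (o) is engaged — a current Category G Declaration is held. So (d) is unavailable.
Exception (e) fails — the facility operates on a continuous process.
No exception is made out. Greta's workshop falls within the general rule.

Yes — Greta's workshop must obtain a discharge permit.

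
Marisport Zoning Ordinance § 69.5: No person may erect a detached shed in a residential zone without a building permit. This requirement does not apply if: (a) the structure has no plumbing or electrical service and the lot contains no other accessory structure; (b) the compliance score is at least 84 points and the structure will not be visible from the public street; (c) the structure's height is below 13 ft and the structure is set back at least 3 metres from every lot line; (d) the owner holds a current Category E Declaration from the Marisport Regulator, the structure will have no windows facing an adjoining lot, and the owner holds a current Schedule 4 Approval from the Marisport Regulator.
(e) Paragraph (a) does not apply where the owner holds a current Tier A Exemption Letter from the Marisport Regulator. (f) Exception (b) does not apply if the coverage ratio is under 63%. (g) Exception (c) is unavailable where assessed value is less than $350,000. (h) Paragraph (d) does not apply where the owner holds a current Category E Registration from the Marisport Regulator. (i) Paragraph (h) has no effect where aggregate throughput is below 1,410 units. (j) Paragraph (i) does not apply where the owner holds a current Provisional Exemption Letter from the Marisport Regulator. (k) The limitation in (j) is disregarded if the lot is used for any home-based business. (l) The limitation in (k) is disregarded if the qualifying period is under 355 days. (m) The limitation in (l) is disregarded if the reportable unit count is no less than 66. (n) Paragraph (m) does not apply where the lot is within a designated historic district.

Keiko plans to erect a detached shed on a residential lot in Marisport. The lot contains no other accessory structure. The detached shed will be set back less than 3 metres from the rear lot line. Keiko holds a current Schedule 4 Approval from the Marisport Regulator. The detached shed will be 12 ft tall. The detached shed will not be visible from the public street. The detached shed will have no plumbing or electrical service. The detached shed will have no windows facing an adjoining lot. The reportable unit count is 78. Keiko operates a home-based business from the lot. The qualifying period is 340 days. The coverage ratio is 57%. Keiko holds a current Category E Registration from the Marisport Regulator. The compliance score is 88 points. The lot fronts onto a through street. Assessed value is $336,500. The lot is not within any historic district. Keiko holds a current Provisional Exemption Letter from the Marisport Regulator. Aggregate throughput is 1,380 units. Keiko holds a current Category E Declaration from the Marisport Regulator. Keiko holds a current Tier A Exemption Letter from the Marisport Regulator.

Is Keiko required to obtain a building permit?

Exception (a)'s conditions are all satisfied: there is no plumbing or electrical service; the lot has no other accessory structure. However, paragraph (e) must be considered: (e) operates against (a): a current Tier A Exemption Letter is held. So (a) is unavailable.
Exception (b): the compliance score is 88 points, meeting the 84 points threshold; the structure will not be visible from the street — every condition holds. However, paragraph (f) must be considered: (f) operates against (b): the coverage ratio is 57%, under the 63% limit. Exception (b) does not apply.
Exception (c) does not apply: the rear setback is under 3 m.
All of (d)'s requirements are met (a current Category E Declaration is held; no windows face an adjoining lot; a current Schedule 4 Approval is held). As to paragraphs (h)–(n): (h) is engaged (a current Category E Registration is held), but is itself disapplied by (i): (i) operates — aggregate throughput is 1,380 units, below the 1,410 units limit. (j) is triggered (a current Provisional Exemption Letter is held), but is itself disapplied by (k): (k) applies — a home-based business operates on the lot. (l) would limit (k) — the qualifying period is 340 days, under the 355 days limit — but (m) sets (l) aside: (m) operates against (l): the reportable unit count is 78, meeting the 66 threshold. (n), which would lift (m), is not engaged — the lot is not in a historic district. (d) remains available.

No — exception (d) applies; Keiko does not need a building permit.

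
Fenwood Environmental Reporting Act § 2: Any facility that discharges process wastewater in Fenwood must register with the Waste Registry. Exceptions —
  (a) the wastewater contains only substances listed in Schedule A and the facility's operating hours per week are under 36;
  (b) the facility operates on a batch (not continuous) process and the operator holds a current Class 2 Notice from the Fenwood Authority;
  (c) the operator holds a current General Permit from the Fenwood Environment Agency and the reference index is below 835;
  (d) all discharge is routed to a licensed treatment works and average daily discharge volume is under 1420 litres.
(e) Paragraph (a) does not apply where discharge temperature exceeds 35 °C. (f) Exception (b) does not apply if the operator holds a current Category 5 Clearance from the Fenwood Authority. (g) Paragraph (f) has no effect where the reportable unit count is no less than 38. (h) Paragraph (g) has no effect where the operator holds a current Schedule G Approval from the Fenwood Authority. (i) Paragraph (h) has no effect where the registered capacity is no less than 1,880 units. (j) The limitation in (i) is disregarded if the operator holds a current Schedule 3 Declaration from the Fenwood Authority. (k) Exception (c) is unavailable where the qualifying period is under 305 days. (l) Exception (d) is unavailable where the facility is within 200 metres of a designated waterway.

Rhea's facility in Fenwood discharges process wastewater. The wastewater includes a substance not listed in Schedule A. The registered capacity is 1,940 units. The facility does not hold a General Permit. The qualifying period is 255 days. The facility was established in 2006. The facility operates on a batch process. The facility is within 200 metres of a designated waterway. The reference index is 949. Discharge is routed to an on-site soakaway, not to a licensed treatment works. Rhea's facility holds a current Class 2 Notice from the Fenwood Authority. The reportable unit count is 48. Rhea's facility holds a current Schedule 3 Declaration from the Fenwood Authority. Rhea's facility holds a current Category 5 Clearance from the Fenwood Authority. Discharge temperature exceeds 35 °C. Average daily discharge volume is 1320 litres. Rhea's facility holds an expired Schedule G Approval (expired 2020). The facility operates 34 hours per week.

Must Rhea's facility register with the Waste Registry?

Exception (a) fails — the wastewater includes a non-Schedule-A substance.
All of (b)'s requirements are met (the facility operates on a batch process; a current Class 2 Notice is held). Considering the limiting provisions: (f) operates (a current Category 5 Clearance is held), but is set aside by (g): (g) is triggered — the reportable unit count is 48, meeting the 38 threshold. (h) is inapplicable (no current Schedule G Approval is held), so (g) stands. (b) remains available.
Exception (c) requires that the operator holds a current General Permit from the Fenwood Environment Agency; but no General Permit is held, so (c) is unavailable.
Exception (d) fails — discharge is not routed to a licensed treatment works.

No — exception (b) applies; Rhea's facility is not required to register with the Waste Registry.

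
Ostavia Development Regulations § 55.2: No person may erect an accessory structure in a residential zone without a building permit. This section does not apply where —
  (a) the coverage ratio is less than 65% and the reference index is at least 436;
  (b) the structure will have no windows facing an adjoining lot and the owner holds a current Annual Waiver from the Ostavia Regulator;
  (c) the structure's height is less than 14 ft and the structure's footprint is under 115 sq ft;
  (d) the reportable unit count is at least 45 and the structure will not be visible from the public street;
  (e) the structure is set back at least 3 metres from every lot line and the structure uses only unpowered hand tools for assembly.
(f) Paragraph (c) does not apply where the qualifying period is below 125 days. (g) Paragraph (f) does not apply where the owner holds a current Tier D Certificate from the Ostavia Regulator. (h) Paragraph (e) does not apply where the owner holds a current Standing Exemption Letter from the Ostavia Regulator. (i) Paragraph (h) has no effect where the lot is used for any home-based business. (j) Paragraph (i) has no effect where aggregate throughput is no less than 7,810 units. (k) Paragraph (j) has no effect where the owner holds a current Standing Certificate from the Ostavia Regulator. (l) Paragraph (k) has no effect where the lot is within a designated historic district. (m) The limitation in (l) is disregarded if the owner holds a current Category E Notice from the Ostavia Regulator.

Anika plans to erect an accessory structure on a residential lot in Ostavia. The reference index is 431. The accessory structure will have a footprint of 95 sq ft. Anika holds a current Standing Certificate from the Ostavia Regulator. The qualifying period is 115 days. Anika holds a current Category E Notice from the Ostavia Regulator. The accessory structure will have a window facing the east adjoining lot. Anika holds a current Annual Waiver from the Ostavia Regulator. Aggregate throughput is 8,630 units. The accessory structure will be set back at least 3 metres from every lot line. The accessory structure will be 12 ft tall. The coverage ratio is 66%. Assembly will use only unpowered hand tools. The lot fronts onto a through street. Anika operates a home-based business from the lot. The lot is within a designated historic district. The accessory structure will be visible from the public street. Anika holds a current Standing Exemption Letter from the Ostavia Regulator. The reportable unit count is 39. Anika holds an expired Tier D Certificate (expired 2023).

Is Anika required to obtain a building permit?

Exception (a) does not apply: the coverage ratio is 66%, not less than 65%.
Exception (b) fails — a window faces an adjoining lot.
Exception (c): the structure's height is 12 ft, less than the 14 ft limit; the structure's footprint is 95 sq ft, under the 115 sq ft limit — every condition holds. However, paragraphs (f)–(g) must be considered: (f) operates against (c): the qualifying period is 115 days, below the 125 days limit. (g), which would lift (f), is inapplicable — the Tier D Certificate is not current. So (c) is unavailable.
Exception (d) fails — the reportable unit count is 39, short of 45.
All of (e)'s requirements are met (the setback is at least 3 m on every side; assembly uses only hand tools). Applying paragraphs (h)–(m): (h) operates (a current Standing Exemption Letter is held), but is overridden by (i): (i) is engaged — a home-based business operates on the lot. (j) would limit (i) — aggregate throughput is 8,630 units, meeting the 7,810 units threshold — but (k) sets (j) aside: (k) operates against (j): a current Standing Certificate is held. (l) applies (the lot is in a historic district), but is displaced by (m): (m) is engaged — a current Category E Notice is held. (e) remains available.

No — exception (e) applies; Anika does not need a building permit.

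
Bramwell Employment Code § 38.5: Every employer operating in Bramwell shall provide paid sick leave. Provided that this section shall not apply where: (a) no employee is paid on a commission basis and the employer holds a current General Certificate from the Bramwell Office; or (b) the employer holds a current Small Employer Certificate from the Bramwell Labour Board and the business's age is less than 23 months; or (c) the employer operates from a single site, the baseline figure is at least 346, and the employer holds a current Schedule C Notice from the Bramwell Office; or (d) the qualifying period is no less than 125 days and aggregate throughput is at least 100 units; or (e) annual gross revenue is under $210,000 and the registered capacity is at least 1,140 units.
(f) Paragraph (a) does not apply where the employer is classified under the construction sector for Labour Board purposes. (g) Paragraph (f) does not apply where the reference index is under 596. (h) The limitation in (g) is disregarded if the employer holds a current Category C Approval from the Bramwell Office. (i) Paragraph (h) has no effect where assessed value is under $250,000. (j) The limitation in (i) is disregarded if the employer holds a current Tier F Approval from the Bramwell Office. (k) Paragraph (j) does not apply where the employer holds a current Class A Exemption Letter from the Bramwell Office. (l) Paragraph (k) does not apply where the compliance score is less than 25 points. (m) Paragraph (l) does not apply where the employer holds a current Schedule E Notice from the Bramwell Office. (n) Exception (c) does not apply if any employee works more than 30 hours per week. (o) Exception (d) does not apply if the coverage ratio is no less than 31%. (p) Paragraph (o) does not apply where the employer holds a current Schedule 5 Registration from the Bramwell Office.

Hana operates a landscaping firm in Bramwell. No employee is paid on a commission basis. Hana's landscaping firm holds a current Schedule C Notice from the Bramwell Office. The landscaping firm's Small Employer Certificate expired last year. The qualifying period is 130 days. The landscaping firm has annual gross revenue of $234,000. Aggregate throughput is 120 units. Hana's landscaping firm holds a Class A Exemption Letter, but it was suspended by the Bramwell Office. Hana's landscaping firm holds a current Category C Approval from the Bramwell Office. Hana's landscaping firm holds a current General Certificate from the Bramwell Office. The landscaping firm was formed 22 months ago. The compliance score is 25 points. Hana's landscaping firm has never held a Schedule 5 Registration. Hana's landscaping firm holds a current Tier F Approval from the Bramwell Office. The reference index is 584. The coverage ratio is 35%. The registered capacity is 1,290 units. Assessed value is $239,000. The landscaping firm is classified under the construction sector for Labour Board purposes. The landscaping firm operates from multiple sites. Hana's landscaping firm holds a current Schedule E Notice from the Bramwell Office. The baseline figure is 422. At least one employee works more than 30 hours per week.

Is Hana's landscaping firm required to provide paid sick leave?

Yes — Hana's landscaping firm must provide paid sick leave.

Exception (a): no employee is paid on commission; a current General Certificate is held — every condition holds. But: (f) operates against (a): the landscaping firm is classified under the construction sector. (g) would limit (f) — the reference index is 584, under the 596 limit — but (h) sets (g) aside: (h) operates against (g): a current Category C Approval is held. (i) would limit (h) — assessed value is $239,000, under the $250,000 limit — but (j) sets (i) aside: (j) operates — a current Tier F Approval is held. (k), which would lift (j), does not operate here — there is no Class A Exemption Letter in force. (a) is therefore removed.
Exception (b) does not apply: the Small Employer Certificate has expired.
Exception (c) requires that the employer operates from a single site; but the employer operates from multiple sites, so (c) is unavailable.
All of (d)'s requirements are met (the qualifying period is 130 days, meeting the 125 days threshold; aggregate throughput is 120 units, meeting the 100 units threshold). However, paragraphs (o)–(p) must be considered: (o) operates against (d): the coverage ratio is 35%, meeting the 31% threshold. (p) is not triggered (no current Schedule 5 Registration is held), so (o) stands. Exception (d) does not apply.
Exception (e) requires that annual gross revenue is under $210,000; but annual gross revenue is $234,000, not under $210,000, so (e) is unavailable.
No exception displaces § 38.5.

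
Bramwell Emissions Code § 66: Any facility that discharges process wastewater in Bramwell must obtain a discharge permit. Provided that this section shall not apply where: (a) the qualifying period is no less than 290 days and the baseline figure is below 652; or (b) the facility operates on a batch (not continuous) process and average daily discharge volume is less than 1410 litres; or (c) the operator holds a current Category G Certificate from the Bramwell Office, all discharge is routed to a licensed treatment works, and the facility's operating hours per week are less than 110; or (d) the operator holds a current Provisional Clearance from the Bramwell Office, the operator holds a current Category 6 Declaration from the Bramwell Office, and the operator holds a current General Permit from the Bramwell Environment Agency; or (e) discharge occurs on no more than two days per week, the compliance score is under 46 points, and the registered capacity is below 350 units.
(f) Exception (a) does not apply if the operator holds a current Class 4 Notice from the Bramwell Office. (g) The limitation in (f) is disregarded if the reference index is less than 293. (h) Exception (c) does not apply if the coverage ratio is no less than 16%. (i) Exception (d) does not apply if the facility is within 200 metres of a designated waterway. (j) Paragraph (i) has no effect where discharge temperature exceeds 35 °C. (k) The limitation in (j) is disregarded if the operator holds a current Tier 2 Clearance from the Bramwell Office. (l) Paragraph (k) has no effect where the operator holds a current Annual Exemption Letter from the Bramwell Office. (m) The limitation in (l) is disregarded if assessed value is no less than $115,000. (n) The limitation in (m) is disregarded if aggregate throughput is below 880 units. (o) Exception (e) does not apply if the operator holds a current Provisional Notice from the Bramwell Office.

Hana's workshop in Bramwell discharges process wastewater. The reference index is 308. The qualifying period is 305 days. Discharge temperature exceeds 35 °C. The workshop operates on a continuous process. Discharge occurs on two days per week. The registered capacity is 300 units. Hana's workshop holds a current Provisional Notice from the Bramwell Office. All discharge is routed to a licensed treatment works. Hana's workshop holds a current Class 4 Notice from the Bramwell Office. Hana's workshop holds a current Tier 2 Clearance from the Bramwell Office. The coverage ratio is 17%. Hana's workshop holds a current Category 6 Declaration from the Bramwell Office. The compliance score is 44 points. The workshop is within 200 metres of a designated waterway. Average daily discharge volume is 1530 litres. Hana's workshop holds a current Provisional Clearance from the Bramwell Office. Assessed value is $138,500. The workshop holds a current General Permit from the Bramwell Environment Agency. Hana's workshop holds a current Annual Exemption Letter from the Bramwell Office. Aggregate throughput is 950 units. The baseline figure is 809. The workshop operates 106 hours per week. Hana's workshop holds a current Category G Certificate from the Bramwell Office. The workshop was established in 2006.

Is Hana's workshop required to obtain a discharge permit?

Exception (a) fails — the baseline figure is 809, not below 652.
Exception (b) fails — the facility operates on a continuous process.
All of (c)'s requirements are met (a current Category G Certificate is held; discharge is routed to a licensed treatment works; the facility's operating hours per week are 106, less than the 110 limit). But: (h) operates against (c): the coverage ratio is 17%, meeting the 16% threshold. (c) is therefore removed.
Exception (d) is satisfied on its face — a current Provisional Clearance is held; a current Category 6 Declaration is held; a current General Permit is held. However, paragraphs (i)–(n) must be considered: (i) operates against (d): the workshop is within 200 m of a designated waterway. (j) is triggered (discharge temperature exceeds 35 °C), but is set aside by (k): (k) operates against (j): a current Tier 2 Clearance is held. (l) is engaged (a current Annual Exemption Letter is held), but is overridden by (m): (m) operates against (l): assessed value is $138,500, meeting the $115,000 threshold. (n), which would lift (m), does not operate here — aggregate throughput is 950 units, not below 880 units. (d) is therefore removed.
Exception (e) is satisfied on its face — discharge occurs on no more than two days per week; the compliance score is 44 points, under the 46 points limit; the registered capacity is 300 units, below the 350 units limit. Turning to paragraph (o): (o) is triggered — a current Provisional Notice is held. So (e) is unavailable.
Every exception is unavailable, so the rule governs.

Yes — Hana's workshop must obtain a discharge permit.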